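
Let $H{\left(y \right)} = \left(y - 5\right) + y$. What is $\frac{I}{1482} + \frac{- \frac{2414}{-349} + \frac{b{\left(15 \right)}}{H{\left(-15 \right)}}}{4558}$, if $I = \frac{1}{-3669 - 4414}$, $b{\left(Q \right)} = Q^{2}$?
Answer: $\frac{3569954741}{33347138934291} \approx 0.00010705$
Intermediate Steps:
$I = - \frac{1}{8083}$ ($I = \frac{1}{-8083} = - \frac{1}{8083} \approx -0.00012372$)
$H{\left(y \right)} = -5 + 2 y$ ($H{\left(y \right)} = \left(-5 + y\right) + y = -5 + 2 y$)
$\frac{I}{1482} + \frac{- \frac{2414}{-349} + \frac{b{\left(15 \right)}}{H{\left(-15 \right)}}}{4558} = - \frac{1}{8083 \cdot 1482} + \frac{- \frac{2414}{-349} + \frac{15^{2}}{-5 + 2 \left(-15\right)}}{4558} = \left(- \frac{1}{8083}\right) \frac{1}{1482} + \left(\left(-2414\right) \left(- \frac{1}{349}\right) + \frac{225}{-5 - 30}\right) \frac{1}{4558} = - \frac{1}{11979006} + \left(\frac{2414}{349} + \frac{225}{-35}\right) \frac{1}{4558} = - \frac{1}{11979006} + \left(\frac{2414}{349} + 225 \left(- \frac{1}{35}\right)\right) \frac{1}{4558} = - \frac{1}{11979006} + \left(\frac{2414}{349} - \frac{45}{7}\right) \frac{1}{4558} = - \frac{1}{11979006} + \frac{1193}{2443} \cdot \frac{1}{4558} = - \frac{1}{11979006} + \frac{1193}{11135194} = \frac{3569954741}{33347138934291}$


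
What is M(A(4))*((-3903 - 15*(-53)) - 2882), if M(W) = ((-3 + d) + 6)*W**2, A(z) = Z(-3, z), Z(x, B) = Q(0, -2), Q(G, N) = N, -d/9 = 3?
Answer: 575040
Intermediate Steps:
d = -27 (d = -9*3 = -27)
Z(x, B) = -2
A(z) = -2
M(W) = -24*W**2 (M(W) = ((-3 - 27) + 6)*W**2 = (-30 + 6)*W**2 = -24*W**2)
M(A(4))*((-3903 - 15*(-53)) - 2882) = (-24*(-2)**2)*((-3903 - 15*(-53)) - 2882) = (-24*4)*((-3903 + 795) - 2882) = -96*(-3108 - 2882) = -96*(-5990) = 575040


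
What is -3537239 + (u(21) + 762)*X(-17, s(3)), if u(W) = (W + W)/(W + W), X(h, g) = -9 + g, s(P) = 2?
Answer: -3542580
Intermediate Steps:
u(W) = 1 (u(W) = (2*W)/((2*W)) = (2*W)*(1/(2*W)) = 1)
-3537239 + (u(21) + 762)*X(-17, s(3)) = -3537239 + (1 + 762)*(-9 + 2) = -3537239 + 763*(-7) = -3537239 - 5341 = -3542580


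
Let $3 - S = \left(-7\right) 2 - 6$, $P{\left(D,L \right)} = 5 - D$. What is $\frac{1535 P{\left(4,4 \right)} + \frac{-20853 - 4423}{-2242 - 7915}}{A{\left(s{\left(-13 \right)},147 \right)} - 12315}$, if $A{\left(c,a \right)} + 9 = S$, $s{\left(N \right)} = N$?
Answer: $- \frac{15616271}{124941257} \approx -0.12499$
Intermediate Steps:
$S = 23$ ($S = 3 - \left(\left(-7\right) 2 - 6\right) = 3 - \left(-14 - 6\right) = 3 - -20 = 3 + 20 = 23$)
$A{\left(c,a \right)} = 14$ ($A{\left(c,a \right)} = -9 + 23 = 14$)
$\frac{1535 P{\left(4,4 \right)} + \frac{-20853 - 4423}{-2242 - 7915}}{A{\left(s{\left(-13 \right)},147 \right)} - 12315} = \frac{1535 \left(5 - 4\right) + \frac{-20853 - 4423}{-2242 - 7915}}{14 - 12315} = \frac{1535 \left(5 - 4\right) - \frac{25276}{-10157}}{-12301} = \left(1535 \cdot 1 - - \frac{25276}{10157}\right) \left(- \frac{1}{12301}\right) = \left(1535 + \frac{25276}{10157}\right) \left(- \frac{1}{12301}\right) = \frac{15616271}{10157} \left(- \frac{1}{12301}\right) = - \frac{15616271}{124941257}$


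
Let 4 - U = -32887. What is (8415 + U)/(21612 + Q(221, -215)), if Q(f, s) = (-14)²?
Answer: 20653/10904 ≈ 1.8941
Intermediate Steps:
Q(f, s) = 196
U = 32891 (U = 4 - 1*(-32887) = 4 + 32887 = 32891)
(8415 + U)/(21612 + Q(221, -215)) = (8415 + 32891)/(21612 + 196) = 41306/21808 = 41306*(1/21808) = 20653/10904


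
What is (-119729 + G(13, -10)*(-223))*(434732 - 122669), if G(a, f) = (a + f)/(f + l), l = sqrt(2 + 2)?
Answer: -298695157269/8 ≈ -3.7337e+10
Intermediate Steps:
l = 2 (l = sqrt(4) = 2)
G(a, f) = (a + f)/(2 + f) (G(a, f) = (a + f)/(f + 2) = (a + f)/(2 + f))
(-119729 + G(13, -10)*(-223))*(434732 - 122669) = (-119729 + ((13 - 10)/(2 - 10))*(-223))*(434732 - 122669) = (-119729 + (3/(-8))*(-223))*312063 = (-119729 - 1/8*3*(-223))*312063 = (-119729 - 3/8*(-223))*312063 = (-119729 + 669/8)*312063 = -957163/8*312063 = -298695157269/8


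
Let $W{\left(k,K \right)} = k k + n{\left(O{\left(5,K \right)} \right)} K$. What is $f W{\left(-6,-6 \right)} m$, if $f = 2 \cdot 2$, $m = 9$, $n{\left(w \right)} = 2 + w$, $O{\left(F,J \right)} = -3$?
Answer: $1512$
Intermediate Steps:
$f = 4$
$W{\left(k,K \right)} = k^{2} - K$ ($W{\left(k,K \right)} = k k + \left(2 - 3\right) K = k^{2} - K$)
$f W{\left(-6,-6 \right)} m = 4 \left(\left(-6\right)^{2} - -6\right) 9 = 4 \left(36 + 6\right) 9 = 4 \cdot 42 \cdot 9 = 168 \cdot 9 = 1512$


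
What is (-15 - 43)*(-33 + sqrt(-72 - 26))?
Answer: 1914 - 406*I*sqrt(2) ≈ 1914.0 - 574.17*I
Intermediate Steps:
(-15 - 43)*(-33 + sqrt(-72 - 26)) = -58*(-33 + sqrt(-98)) = -58*(-33 + 7*I*sqrt(2)) = 1914 - 406*I*sqrt(2)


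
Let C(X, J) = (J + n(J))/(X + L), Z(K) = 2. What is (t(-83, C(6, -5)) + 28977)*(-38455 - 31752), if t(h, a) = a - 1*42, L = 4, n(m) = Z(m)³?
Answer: -20314606071/10 ≈ -2.0315e+9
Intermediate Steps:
n(m) = 8 (n(m) = 2³ = 8)
C(X, J) = (8 + J)/(4 + X) (C(X, J) = (J + 8)/(X + 4) = (8 + J)/(4 + X))
t(h, a) = -42 + a (t(h, a) = a - 42 = -42 + a)
(t(-83, C(6, -5)) + 28977)*(-38455 - 31752) = ((-42 + (8 - 5)/(4 + 6)) + 28977)*(-38455 - 31752) = ((-42 + 3/10) + 28977)*(-70207) = (-417/10 + 28977)*(-70207) = (289353/10)*(-70207) = -20314606071/10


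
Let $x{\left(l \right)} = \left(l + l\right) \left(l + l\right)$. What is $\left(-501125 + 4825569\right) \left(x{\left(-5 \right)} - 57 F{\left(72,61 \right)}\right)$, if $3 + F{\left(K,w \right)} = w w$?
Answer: $-916029674744$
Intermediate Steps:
$F{\left(K,w \right)} = -3 + w^{2}$ ($F{\left(K,w \right)} = -3 + w w = -3 + w^{2}$)
$x{\left(l \right)} = 4 l^{2}$ ($x{\left(l \right)} = 2 l 2 l = 4 l^{2}$)
$\left(-501125 + 4825569\right) \left(x{\left(-5 \right)} - 57 F{\left(72,61 \right)}\right) = \left(-501125 + 4825569\right) \left(4 \left(-5\right)^{2} - 57 \left(-3 + 61^{2}\right)\right) = 4324444 \left(4 \cdot 25 - 57 \left(-3 + 3721\right)\right) = 4324444 \left(100 - 211926\right) = 4324444 \left(-211826\right) = -916029674744$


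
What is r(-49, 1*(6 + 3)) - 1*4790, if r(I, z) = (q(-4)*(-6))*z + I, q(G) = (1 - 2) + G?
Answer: -4569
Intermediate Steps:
q(G) = -1 + G
r(I, z) = I + 30*z (r(I, z) = ((-1 - 4)*(-6))*z + I = (-5*(-6))*z + I = 30*z + I = I + 30*z)
r(-49, 1*(6 + 3)) - 1*4790 = (-49 + 30*(1*(6 + 3))) - 1*4790 = (-49 + 30*(1*9)) - 4790 = (-49 + 30*9) - 4790 = (-49 + 270) - 4790 = 221 - 4790 = -4569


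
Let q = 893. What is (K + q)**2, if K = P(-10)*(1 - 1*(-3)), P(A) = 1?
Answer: 804609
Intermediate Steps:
K = 4 (K = 1*(1 - 1*(-3)) = 1*(1 + 3) = 1*4 = 4)
(K + q)**2 = (4 + 893)**2 = 897**2 = 804609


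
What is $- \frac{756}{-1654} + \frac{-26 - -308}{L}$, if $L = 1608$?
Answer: $\frac{140173}{221636} \approx 0.63245$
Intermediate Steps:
$- \frac{756}{-1654} + \frac{-26 - -308}{L} = - \frac{756}{-1654} + \frac{-26 - -308}{1608} = \left(-756\right) \left(- \frac{1}{1654}\right) + \left(-26 + 308\right) \frac{1}{1608} = \frac{378}{827} + 282 \cdot \frac{1}{1608} = \frac{378}{827} + \frac{47}{268} = \frac{140173}{221636}$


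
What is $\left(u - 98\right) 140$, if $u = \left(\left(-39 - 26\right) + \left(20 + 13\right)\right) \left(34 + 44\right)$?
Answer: $-363160$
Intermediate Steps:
$u = -2496$ ($u = \left(\left(-39 - 26\right) + 33\right) 78 = \left(-65 + 33\right) 78 = \left(-32\right) 78 = -2496$)
$\left(u - 98\right) 140 = \left(-2496 - 98\right) 140 = \left(-2594\right) 140 = -363160$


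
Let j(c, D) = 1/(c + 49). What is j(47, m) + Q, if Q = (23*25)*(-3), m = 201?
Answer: -165599/96 ≈ -1725.0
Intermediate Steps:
j(c, D) = 1/(49 + c)
Q = -1725 (Q = 575*(-3) = -1725)
j(47, m) + Q = 1/(49 + 47) - 1725 = 1/96 - 1725 = -165599/96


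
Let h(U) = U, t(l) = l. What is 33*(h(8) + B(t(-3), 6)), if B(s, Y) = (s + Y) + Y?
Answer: 561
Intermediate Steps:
B(s, Y) = s + 2*Y (B(s, Y) = (Y + s) + Y = s + 2*Y)
33*(h(8) + B(t(-3), 6)) = 33*(8 + (-3 + 2*6)) = 33*(8 + (-3 + 12)) = 33*(8 + 9) = 33*17 = 561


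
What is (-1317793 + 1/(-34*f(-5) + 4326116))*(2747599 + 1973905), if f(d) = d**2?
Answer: -13455826662285288624/2162633 ≈ -6.2220e+12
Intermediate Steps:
(-1317793 + 1/(-34*f(-5) + 4326116))*(2747599 + 1973905) = (-1317793 + 1/(-34*(-5)**2 + 4326116))*(2747599 + 1973905) = (-1317793 + 1/(-34*25 + 4326116))*4721504 = (-1317793 + 1/(-850 + 4326116))*4721504 = (-1317793 + 1/4325266)*4721504 = -5699805257937/4325266*4721504 = -13455826662285288624/2162633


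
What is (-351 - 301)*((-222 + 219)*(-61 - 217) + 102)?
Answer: -610272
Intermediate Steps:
(-351 - 301)*((-222 + 219)*(-61 - 217) + 102) = -652*(-3*(-278) + 102) = -652*(834 + 102) = -652*936 = -610272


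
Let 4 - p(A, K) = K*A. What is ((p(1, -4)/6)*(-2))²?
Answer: 64/9 ≈ 7.1111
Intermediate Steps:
p(A, K) = 4 - A*K (p(A, K) = 4 - K*A = 4 - A*K)
((p(1, -4)/6)*(-2))² = (((4 - 1*1*(-4))/6)*(-2))² = (((4 + 4)/6)*(-2))² = (((⅙)*8)*(-2))² = ((4/3)*(-2))² = (-8/3)² = 64/9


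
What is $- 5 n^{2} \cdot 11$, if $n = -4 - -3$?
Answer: $-55$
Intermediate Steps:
$n = -1$ ($n = -4 + 3 = -1$)
$- 5 n^{2} \cdot 11 = - 5 \left(-1\right)^{2} \cdot 11 = \left(-5\right) 1 \cdot 11 = \left(-5\right) 11 = -55$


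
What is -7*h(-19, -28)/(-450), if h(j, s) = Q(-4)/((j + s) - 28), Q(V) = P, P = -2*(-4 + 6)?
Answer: 14/16875 ≈ 0.00082963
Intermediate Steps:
P = -4 (P = -2*2 = -4)
Q(V) = -4
h(j, s) = -4/(-28 + j + s) (h(j, s) = -4/((j + s) - 28) = -4/(-28 + j + s))
-7*h(-19, -28)/(-450) = -7*(-4/(-28 - 19 - 28))/(-450) = -7*(-4/(-75))*(-1)/450 = -7*(-4*(-1/75))*(-1)/450 = -28*(-1)/(75*450) = -7*(-2/16875) = 14/16875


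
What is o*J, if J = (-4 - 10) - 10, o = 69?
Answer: -1656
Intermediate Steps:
J = -24 (J = -14 - 10 = -24)
o*J = 69*(-24) = -1656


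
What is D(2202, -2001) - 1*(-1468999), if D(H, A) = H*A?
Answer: -2937203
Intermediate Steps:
D(H, A) = A*H
D(2202, -2001) - 1*(-1468999) = -2001*2202 - 1*(-1468999) = -4406202 + 1468999 = -2937203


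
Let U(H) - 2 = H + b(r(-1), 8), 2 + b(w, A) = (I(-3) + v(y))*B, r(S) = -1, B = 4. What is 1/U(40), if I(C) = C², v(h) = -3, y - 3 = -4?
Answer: 1/64 ≈ 0.015625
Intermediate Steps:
y = -1 (y = 3 - 4 = -1)
b(w, A) = 22 (b(w, A) = -2 + ((-3)² - 3)*4 = -2 + (9 - 3)*4 = -2 + 6*4 = -2 + 24 = 22)
U(H) = 24 + H (U(H) = 2 + (H + 22) = 2 + (22 + H) = 24 + H)
1/U(40) = 1/(24 + 40) = 1/64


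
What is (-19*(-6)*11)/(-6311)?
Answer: -1254/6311 ≈ -0.19870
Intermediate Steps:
(-19*(-6)*11)/(-6311) = (114*11)*(-1/6311) = 1254*(-1/6311) = -1254/6311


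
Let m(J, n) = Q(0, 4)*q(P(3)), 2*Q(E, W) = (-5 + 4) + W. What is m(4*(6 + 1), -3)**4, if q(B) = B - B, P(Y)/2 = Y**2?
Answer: 0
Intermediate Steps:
P(Y) = 2*Y**2
q(B) = 0
Q(E, W) = -1/2 + W/2 (Q(E, W) = ((-5 + 4) + W)/2 = (-1 + W)/2 = -1/2 + W/2)
m(J, n) = 0 (m(J, n) = (-1/2 + (1/2)*4)*0 = (-1/2 + 2)*0 = (3/2)*0 = 0)
m(4*(6 + 1), -3)**4 = 0**4 = 0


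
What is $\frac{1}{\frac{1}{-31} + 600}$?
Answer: $\frac{31}{18599} \approx 0.0016668$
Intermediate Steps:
$\frac{1}{\frac{1}{-31} + 600} = \frac{1}{- \frac{1}{31} + 600} = \frac{1}{\frac{18599}{31}} = \frac{31}{18599}$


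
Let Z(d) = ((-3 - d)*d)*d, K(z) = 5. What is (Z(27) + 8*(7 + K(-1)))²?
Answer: 474107076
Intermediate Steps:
Z(d) = d²*(-3 - d) (Z(d) = (d*(-3 - d))*d = d²*(-3 - d))
(Z(27) + 8*(7 + K(-1)))² = (27²*(-3 - 1*27) + 8*(7 + 5))² = (729*(-3 - 27) + 8*12)² = (729*(-30) + 96)² = (-21870 + 96)² = (-21774)² = 474107076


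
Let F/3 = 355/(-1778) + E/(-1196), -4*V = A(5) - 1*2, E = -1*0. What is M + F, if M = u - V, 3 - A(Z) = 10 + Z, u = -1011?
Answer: -902423/889 ≈ -1015.1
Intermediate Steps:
E = 0
A(Z) = -7 - Z (A(Z) = 3 - (10 + Z) = 3 + (-10 - Z) = -7 - Z)
V = 7/2 (V = -((-7 - 1*5) - 1*2)/4 = -((-7 - 5) - 2)/4 = -(-12 - 2)/4 = -¼*(-14) = 7/2 ≈ 3.5000)
M = -2029/2 (M = -1011 - 1*7/2 = -1011 - 7/2 = -2029/2 ≈ -1014.5)
F = -1065/1778 (F = 3*(355/(-1778) + 0/(-1196)) = 3*(355*(-1/1778) + 0*(-1/1196)) = 3*(-355/1778 + 0) = 3*(-355/1778) = -1065/1778 ≈ -0.59899)
M + F = -2029/2 - 1065/1778 = -902423/889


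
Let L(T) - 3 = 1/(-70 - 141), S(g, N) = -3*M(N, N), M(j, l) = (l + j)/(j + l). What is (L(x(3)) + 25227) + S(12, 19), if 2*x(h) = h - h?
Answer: 5322896/211 ≈ 25227.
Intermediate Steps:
M(j, l) = 1 (M(j, l) = (j + l)/(j + l) = 1)
x(h) = 0 (x(h) = (h - h)/2 = (½)*0 = 0)
S(g, N) = -3 (S(g, N) = -3*1 = -3)
L(T) = 632/211 (L(T) = 3 + 1/(-70 - 141) = 3 + 1/(-211) = 3 - 1/211 = 632/211)
(L(x(3)) + 25227) + S(12, 19) = (632/211 + 25227) - 3 = 5323529/211 - 3 = 5322896/211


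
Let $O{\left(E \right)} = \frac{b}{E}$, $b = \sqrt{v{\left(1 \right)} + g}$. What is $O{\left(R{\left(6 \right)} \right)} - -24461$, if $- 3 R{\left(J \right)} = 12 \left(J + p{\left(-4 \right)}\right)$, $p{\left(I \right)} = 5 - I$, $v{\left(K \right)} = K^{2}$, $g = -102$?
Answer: $24461 - \frac{i \sqrt{101}}{60} \approx 24461.0 - 0.1675 i$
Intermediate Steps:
$b = i \sqrt{101}$ ($b = \sqrt{1^{2} - 102} = \sqrt{1 - 102} = \sqrt{-101} = i \sqrt{101} \approx 10.05 i$)
$R{\left(J \right)} = -36 - 4 J$ ($R{\left(J \right)} = - \frac{12 \left(J + \left(5 - -4\right)\right)}{3} = - \frac{12 \left(J + \left(5 + 4\right)\right)}{3} = - \frac{12 \left(J + 9\right)}{3} = - \frac{12 \left(9 + J\right)}{3} = - \frac{108 + 12 J}{3} = -36 - 4 J$)
$O{\left(E \right)} = \frac{i \sqrt{101}}{E}$
$O{\left(R{\left(6 \right)} \right)} - -24461 = \frac{i \sqrt{101}}{-36 - 24} - -24461 = \frac{i \sqrt{101}}{-36 - 24} + 24461 = \frac{i \sqrt{101}}{-60} + 24461 = i \sqrt{101} \left(- \frac{1}{60}\right) + 24461 = - \frac{i \sqrt{101}}{60} + 24461 = 24461 - \frac{i \sqrt{101}}{60}$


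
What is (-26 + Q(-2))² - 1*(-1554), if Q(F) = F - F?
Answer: 2230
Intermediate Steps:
Q(F) = 0
(-26 + Q(-2))² - 1*(-1554) = (-26 + 0)² - 1*(-1554) = (-26)² + 1554 = 676 + 1554 = 2230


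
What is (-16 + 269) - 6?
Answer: 247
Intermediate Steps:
(-16 + 269) - 6 = 253 - 6 = 247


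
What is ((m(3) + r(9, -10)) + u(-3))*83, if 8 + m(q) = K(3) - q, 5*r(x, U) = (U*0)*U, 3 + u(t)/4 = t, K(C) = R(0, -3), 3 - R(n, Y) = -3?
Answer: -2407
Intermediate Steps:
R(n, Y) = 6 (R(n, Y) = 3 - 1*(-3) = 3 + 3 = 6)
K(C) = 6
u(t) = -12 + 4*t
r(x, U) = 0 (r(x, U) = ((U*0)*U)/5 = (0*U)/5 = (⅕)*0 = 0)
m(q) = -2 - q (m(q) = -8 + (6 - q) = -2 - q)
((m(3) + r(9, -10)) + u(-3))*83 = (((-2 - 1*3) + 0) + (-12 + 4*(-3)))*83 = (((-2 - 3) + 0) + (-12 - 12))*83 = ((-5 + 0) - 24)*83 = (-5 - 24)*83 = -29*83 = -2407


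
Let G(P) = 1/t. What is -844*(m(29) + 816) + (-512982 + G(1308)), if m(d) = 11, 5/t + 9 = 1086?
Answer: -6053773/5 ≈ -1.2108e+6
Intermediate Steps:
t = 5/1077 (t = 5/(-9 + 1086) = 5/1077 ≈ 0.0046425)
G(P) = 1077/5 (G(P) = 1/(5/1077) = 1077/5)
-844*(m(29) + 816) + (-512982 + G(1308)) = -844*(11 + 816) + (-512982 + 1077/5) = -844*827 - 2563833/5 = -697988 - 2563833/5 = -6053773/5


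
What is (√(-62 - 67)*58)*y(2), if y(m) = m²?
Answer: 232*I*√129 ≈ 2635.0*I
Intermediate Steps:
(√(-62 - 67)*58)*y(2) = (√(-62 - 67)*58)*2² = (√(-129)*58)*4 = ((I*√129)*58)*4 = (58*I*√129)*4 = 232*I*√129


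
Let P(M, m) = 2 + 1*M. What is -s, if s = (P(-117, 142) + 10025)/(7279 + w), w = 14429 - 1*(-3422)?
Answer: -991/2513 ≈ -0.39435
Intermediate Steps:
w = 17851 (w = 14429 + 3422 = 17851)
P(M, m) = 2 + M
s = 991/2513 (s = ((2 - 117) + 10025)/(7279 + 17851) = (-115 + 10025)/25130 = 9910*(1/25130) = 991/2513 ≈ 0.39435)
-s = -1*991/2513 = -991/2513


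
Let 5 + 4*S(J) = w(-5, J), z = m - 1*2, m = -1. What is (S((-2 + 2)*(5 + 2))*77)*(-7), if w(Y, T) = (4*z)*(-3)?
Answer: -16709/4 ≈ -4177.3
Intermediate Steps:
z = -3 (z = -1 - 1*2 = -1 - 2 = -3)
w(Y, T) = 36 (w(Y, T) = (4*(-3))*(-3) = -12*(-3) = 36)
S(J) = 31/4 (S(J) = -5/4 + (¼)*36 = -5/4 + 9 = 31/4)
(S((-2 + 2)*(5 + 2))*77)*(-7) = ((31/4)*77)*(-7) = (2387/4)*(-7) = -16709/4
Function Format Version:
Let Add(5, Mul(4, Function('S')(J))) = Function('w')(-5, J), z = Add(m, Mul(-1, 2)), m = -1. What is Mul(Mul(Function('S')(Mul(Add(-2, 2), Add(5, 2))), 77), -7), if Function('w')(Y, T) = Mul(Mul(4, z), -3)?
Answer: Rational(-16709, 4) ≈ -4177.3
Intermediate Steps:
z = -3 (z = Add(-1, Mul(-1, 2)) = Add(-1, -2) = -3)
Function('w')(Y, T) = 36 (Function('w')(Y, T) = Mul(Mul(4, -3), -3) = Mul(-12, -3) = 36)
Function('S')(J) = Rational(31, 4) (Function('S')(J) = Add(Rational(-5, 4), Mul(Rational(1, 4), 36)) = Add(Rational(-5, 4), 9) = Rational(31, 4))
Mul(Mul(Function('S')(Mul(Add(-2, 2), Add(5, 2))), 77), -7) = Mul(Mul(Rational(31, 4), 77), -7) = Mul(Rational(2387, 4), -7) = Rational(-16709, 4)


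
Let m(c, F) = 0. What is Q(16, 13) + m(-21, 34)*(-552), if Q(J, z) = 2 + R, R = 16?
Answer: 18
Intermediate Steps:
Q(J, z) = 18 (Q(J, z) = 2 + 16 = 18)
Q(16, 13) + m(-21, 34)*(-552) = 18 + 0*(-552) = 18 + 0 = 18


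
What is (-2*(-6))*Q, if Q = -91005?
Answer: -1092060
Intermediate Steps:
(-2*(-6))*Q = -2*(-6)*(-91005) = 12*(-91005) = -1092060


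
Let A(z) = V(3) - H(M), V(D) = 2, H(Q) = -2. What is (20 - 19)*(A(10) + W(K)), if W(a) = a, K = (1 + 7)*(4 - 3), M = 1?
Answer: 12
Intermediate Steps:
K = 8 (K = 8*1 = 8)
A(z) = 4 (A(z) = 2 - 1*(-2) = 2 + 2 = 4)
(20 - 19)*(A(10) + W(K)) = (20 - 19)*(4 + 8) = 1*12 = 12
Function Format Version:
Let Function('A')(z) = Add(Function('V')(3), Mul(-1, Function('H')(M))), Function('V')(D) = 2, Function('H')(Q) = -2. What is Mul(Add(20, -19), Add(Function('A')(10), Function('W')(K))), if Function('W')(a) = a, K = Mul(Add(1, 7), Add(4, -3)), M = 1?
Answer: 12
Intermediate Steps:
K = 8 (K = Mul(8, 1) = 8)
Function('A')(z) = 4 (Function('A')(z) = Add(2, Mul(-1, -2)) = Add(2, 2) = 4)
Mul(Add(20, -19), Add(Function('A')(10), Function('W')(K))) = Mul(Add(20, -19), Add(4, 8)) = Mul(1, 12) = 12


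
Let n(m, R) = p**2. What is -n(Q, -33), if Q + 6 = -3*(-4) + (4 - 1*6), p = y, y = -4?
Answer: -16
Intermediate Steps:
p = -4
Q = 4 (Q = -6 + (-3*(-4) + (4 - 1*6)) = -6 + (12 + (4 - 6)) = -6 + (12 - 2) = -6 + 10 = 4)
n(m, R) = 16 (n(m, R) = (-4)**2 = 16)
-n(Q, -33) = -1*16 = -16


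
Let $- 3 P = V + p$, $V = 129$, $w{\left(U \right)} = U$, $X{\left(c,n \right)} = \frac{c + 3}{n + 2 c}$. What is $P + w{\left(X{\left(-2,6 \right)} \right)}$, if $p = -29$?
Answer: $- \frac{197}{6} \approx -32.833$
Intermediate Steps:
$X{\left(c,n \right)} = \frac{3 + c}{n + 2 c}$
$P = - \frac{100}{3}$ ($P = - \frac{129 - 29}{3} = \left(- \frac{1}{3}\right) 100 = - \frac{100}{3} \approx -33.333$)
$P + w{\left(X{\left(-2,6 \right)} \right)} = - \frac{100}{3} + \frac{3 - 2}{6 + 2 \left(-2\right)} = - \frac{100}{3} + \frac{1}{6 - 4} \cdot 1 = - \frac{100}{3} + \frac{1}{2} \cdot 1 = - \frac{100}{3} + \frac{1}{2} = - \frac{197}{6}$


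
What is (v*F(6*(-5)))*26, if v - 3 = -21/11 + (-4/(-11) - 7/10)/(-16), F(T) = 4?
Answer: 25441/220 ≈ 115.64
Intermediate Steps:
v = 1957/1760 (v = 3 + (-21/11 + (-4/(-11) - 7/10)/(-16)) = 3 + (-21*1/11 + (-4*(-1/11) - 7*⅒)*(-1/16)) = 3 + (-21/11 + (4/11 - 7/10)*(-1/16)) = 3 + (-21/11 - 37/110*(-1/16)) = 3 + (-21/11 + 37/1760) = 3 - 3323/1760 = 1957/1760 ≈ 1.1119)
(v*F(6*(-5)))*26 = ((1957/1760)*4)*26 = (1957/440)*26 = 25441/220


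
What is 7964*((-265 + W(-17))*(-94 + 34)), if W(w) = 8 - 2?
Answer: 123760560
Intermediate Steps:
W(w) = 6
7964*((-265 + W(-17))*(-94 + 34)) = 7964*((-265 + 6)*(-94 + 34)) = 7964*(-259*(-60)) = 7964*15540 = 123760560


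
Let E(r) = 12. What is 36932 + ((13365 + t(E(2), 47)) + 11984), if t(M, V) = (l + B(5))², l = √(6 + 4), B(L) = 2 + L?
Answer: 62340 + 14*√10 ≈ 62384.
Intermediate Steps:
l = √10 ≈ 3.1623
t(M, V) = (7 + √10)² (t(M, V) = (√10 + (2 + 5))² = (√10 + 7)² = (7 + √10)²)
36932 + ((13365 + t(E(2), 47)) + 11984) = 36932 + ((13365 + (7 + √10)²) + 11984) = 36932 + (25349 + (7 + √10)²) = 62281 + (7 + √10)²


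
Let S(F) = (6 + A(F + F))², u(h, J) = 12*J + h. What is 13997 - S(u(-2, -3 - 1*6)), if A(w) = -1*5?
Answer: 13996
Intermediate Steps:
u(h, J) = h + 12*J
A(w) = -5
S(F) = 1 (S(F) = (6 - 5)² = 1² = 1)
13997 - S(u(-2, -3 - 1*6)) = 13997 - 1*1 = 13997 - 1 = 13996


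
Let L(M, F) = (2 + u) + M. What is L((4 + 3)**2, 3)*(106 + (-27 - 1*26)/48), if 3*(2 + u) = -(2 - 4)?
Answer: 750215/144 ≈ 5209.8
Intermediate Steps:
u = -4/3 (u = -2 + (-(2 - 4))/3 = -2 + (-1*(-2))/3 = -2 + (1/3)*2 = -2 + 2/3 = -4/3 ≈ -1.3333)
L(M, F) = 2/3 + M (L(M, F) = (2 - 4/3) + M = 2/3 + M)
L((4 + 3)**2, 3)*(106 + (-27 - 1*26)/48) = (2/3 + (4 + 3)**2)*(106 + (-27 - 1*26)/48) = (2/3 + 7**2)*(106 + (-27 - 26)*(1/48)) = (2/3 + 49)*(106 - 53*1/48) = 149*(106 - 53/48)/3 = (149/3)*(5035/48) = 750215/144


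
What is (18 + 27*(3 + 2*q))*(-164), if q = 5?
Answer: -60516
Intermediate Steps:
(18 + 27*(3 + 2*q))*(-164) = (18 + 27*(3 + 2*5))*(-164) = (18 + 27*(3 + 10))*(-164) = (18 + 27*13)*(-164) = (18 + 351)*(-164) = 369*(-164) = -60516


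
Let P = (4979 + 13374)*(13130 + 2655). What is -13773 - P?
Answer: -289715878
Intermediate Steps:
P = 289702105 (P = 18353*15785 = 289702105)
-13773 - P = -13773 - 1*289702105 = -13773 - 289702105 = -289715878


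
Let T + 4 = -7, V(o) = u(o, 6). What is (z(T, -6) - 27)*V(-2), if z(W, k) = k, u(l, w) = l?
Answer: 66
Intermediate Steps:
V(o) = o
T = -11 (T = -4 - 7 = -11)
(z(T, -6) - 27)*V(-2) = (-6 - 27)*(-2) = -33*(-2) = 66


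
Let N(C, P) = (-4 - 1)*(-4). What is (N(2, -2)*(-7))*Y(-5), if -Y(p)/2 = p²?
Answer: 7000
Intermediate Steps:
Y(p) = -2*p²
N(C, P) = 20 (N(C, P) = -5*(-4) = 20)
(N(2, -2)*(-7))*Y(-5) = (20*(-7))*(-2*(-5)²) = -(-280)*25 = -140*(-50) = 7000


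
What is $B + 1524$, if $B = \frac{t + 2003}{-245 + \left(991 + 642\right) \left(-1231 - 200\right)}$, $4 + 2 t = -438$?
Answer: $\frac{1780844925}{1168534} \approx 1524.0$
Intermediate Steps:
$t = -221$ ($t = -2 + \frac{1}{2} \left(-438\right) = -2 - 219 = -221$)
$B = - \frac{891}{1168534}$ ($B = \frac{-221 + 2003}{-245 + \left(991 + 642\right) \left(-1231 - 200\right)} = \frac{1782}{-245 + 1633 \left(-1431\right)} = \frac{1782}{-245 - 2336823} = \frac{1782}{-2337068} = 1782 \left(- \frac{1}{2337068}\right) = - \frac{891}{1168534} \approx -0.00076249$)
$B + 1524 = - \frac{891}{1168534} + 1524 = \frac{1780844925}{1168534}$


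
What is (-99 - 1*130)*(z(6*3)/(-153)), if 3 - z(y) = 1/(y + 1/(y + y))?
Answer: 145873/33099 ≈ 4.4072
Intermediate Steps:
z(y) = 3 - 1/(y + 1/(2*y)) (z(y) = 3 - 1/(y + 1/(y + y)) = 3 - 1/(y + 1/(2*y)))
(-99 - 1*130)*(z(6*3)/(-153)) = (-99 - 1*130)*(((3 - 12*3 + 6*(6*3)²)/(1 + 2*(6*3)²))/(-153)) = (-99 - 130)*(((3 - 2*18 + 6*18²)/(1 + 2*18²))*(-1/153)) = -229*(3 - 36 + 6*324)/(1 + 2*324)*(-1)/153 = -229*(3 - 36 + 1944)/(1 + 648)*(-1)/153 = -229*1911/649*(-1)/153 = -229*(1/649)*1911*(-1)/153 = -437619*(-1)/(649*153) = -229*(-637/33099) = 145873/33099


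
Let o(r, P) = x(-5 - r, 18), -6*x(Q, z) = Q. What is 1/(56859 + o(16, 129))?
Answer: 2/113725 ≈ 1.7586e-5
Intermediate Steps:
x(Q, z) = -Q/6
o(r, P) = ⅚ + r/6 (o(r, P) = -(-5 - r)/6 = ⅚ + r/6)
1/(56859 + o(16, 129)) = 1/(56859 + (⅚ + (⅙)*16)) = 1/(56859 + (⅚ + 8/3)) = 1/(56859 + 7/2) = 1/(113725/2) = 2/113725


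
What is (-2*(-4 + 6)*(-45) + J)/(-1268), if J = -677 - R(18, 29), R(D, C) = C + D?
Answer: 136/317 ≈ 0.42902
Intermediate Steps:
J = -724 (J = -677 - (29 + 18) = -677 - 1*47 = -677 - 47 = -724)
(-2*(-4 + 6)*(-45) + J)/(-1268) = (-2*(-4 + 6)*(-45) - 724)/(-1268) = -(-2*2*(-45) - 724)/1268 = -(-4*(-45) - 724)/1268 = -(180 - 724)/1268 = -1/1268*(-544) = 136/317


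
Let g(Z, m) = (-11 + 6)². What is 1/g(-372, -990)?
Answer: 1/25 ≈ 0.040000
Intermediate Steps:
g(Z, m) = 25 (g(Z, m) = (-5)² = 25)
1/g(-372, -990) = 1/25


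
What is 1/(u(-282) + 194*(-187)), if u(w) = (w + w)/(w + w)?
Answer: -1/36277 ≈ -2.7566e-5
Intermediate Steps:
u(w) = 1 (u(w) = (2*w)/((2*w)) = (2*w)*(1/(2*w)) = 1)
1/(u(-282) + 194*(-187)) = 1/(1 + 194*(-187)) = 1/(1 - 36278) = 1/(-36277) = -1/36277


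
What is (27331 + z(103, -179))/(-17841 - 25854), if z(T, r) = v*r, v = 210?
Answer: 10259/43695 ≈ 0.23479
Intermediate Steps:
z(T, r) = 210*r
(27331 + z(103, -179))/(-17841 - 25854) = (27331 + 210*(-179))/(-17841 - 25854) = (27331 - 37590)/(-43695) = -10259*(-1/43695) = 10259/43695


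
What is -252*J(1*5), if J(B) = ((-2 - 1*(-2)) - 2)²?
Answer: -1008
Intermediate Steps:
J(B) = 4 (J(B) = ((-2 + 2) - 2)² = (0 - 2)² = (-2)² = 4)
-252*J(1*5) = -252*4 = -1008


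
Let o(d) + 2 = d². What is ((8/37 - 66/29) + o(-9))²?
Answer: 6815658249/1151329 ≈ 5919.8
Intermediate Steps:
o(d) = -2 + d²
((8/37 - 66/29) + o(-9))² = ((8/37 - 66/29) + (-2 + (-9)²))² = ((8*(1/37) - 66*1/29) + (-2 + 81))² = ((8/37 - 66/29) + 79)² = (-2210/1073 + 79)² = (82557/1073)² = 6815658249/1151329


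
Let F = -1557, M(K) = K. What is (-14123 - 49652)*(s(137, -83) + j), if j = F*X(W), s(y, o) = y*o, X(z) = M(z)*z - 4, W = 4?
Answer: 1916757625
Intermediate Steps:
X(z) = -4 + z**2 (X(z) = z*z - 4 = z**2 - 4 = -4 + z**2)
s(y, o) = o*y
j = -18684 (j = -1557*(-4 + 4**2) = -1557*(-4 + 16) = -1557*12 = -18684)
(-14123 - 49652)*(s(137, -83) + j) = (-14123 - 49652)*(-83*137 - 18684) = -63775*(-11371 - 18684) = -63775*(-30055) = 1916757625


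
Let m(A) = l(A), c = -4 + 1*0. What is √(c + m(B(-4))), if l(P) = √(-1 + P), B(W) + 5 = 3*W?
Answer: √(-4 + 3*I*√2) ≈ 0.95681 + 2.2171*I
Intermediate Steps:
B(W) = -5 + 3*W
c = -4 (c = -4 + 0 = -4)
m(A) = √(-1 + A)
√(c + m(B(-4))) = √(-4 + √(-1 + (-5 + 3*(-4)))) = √(-4 + √(-1 + (-5 - 12))) = √(-4 + √(-1 - 17)) = √(-4 + √(-18)) = √(-4 + 3*I*√2)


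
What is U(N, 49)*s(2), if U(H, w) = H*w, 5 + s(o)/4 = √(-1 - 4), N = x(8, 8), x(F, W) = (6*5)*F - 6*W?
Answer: -188160 + 37632*I*√5 ≈ -1.8816e+5 + 84148.0*I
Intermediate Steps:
x(F, W) = -6*W + 30*F (x(F, W) = 30*F - 6*W = -6*W + 30*F)
N = 192 (N = -6*8 + 30*8 = -48 + 240 = 192)
s(o) = -20 + 4*I*√5 (s(o) = -20 + 4*√(-1 - 4) = -20 + 4*√(-5) = -20 + 4*(I*√5) = -20 + 4*I*√5)
U(N, 49)*s(2) = (192*49)*(-20 + 4*I*√5) = 9408*(-20 + 4*I*√5) = -188160 + 37632*I*√5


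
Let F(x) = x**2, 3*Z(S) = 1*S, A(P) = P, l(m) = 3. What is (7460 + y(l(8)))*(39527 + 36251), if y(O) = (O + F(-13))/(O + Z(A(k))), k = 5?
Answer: 3976677884/7 ≈ 5.6810e+8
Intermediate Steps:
Z(S) = S/3 (Z(S) = (1*S)/3 = S/3)
y(O) = (169 + O)/(5/3 + O) (y(O) = (O + (-13)**2)/(O + (1/3)*5) = (O + 169)/(O + 5/3) = (169 + O)/(5/3 + O))
(7460 + y(l(8)))*(39527 + 36251) = (7460 + 3*(169 + 3)/(5 + 3*3))*(39527 + 36251) = (7460 + 3*172/(5 + 9))*75778 = (7460 + 3*172/14)*75778 = (7460 + 3*(1/14)*172)*75778 = (7460 + 258/7)*75778 = (52478/7)*75778 = 3976677884/7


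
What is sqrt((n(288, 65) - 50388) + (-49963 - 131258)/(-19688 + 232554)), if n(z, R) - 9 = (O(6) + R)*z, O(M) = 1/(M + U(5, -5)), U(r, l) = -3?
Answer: I*sqrt(1430219147242614)/212866 ≈ 177.66*I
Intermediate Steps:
O(M) = 1/(-3 + M) (O(M) = 1/(M - 3) = 1/(-3 + M))
n(z, R) = 9 + z*(1/3 + R) (n(z, R) = 9 + (1/(-3 + 6) + R)*z = 9 + (1/3 + R)*z = 9 + z*(1/3 + R))
sqrt((n(288, 65) - 50388) + (-49963 - 131258)/(-19688 + 232554)) = sqrt(((9 + (1/3)*288 + 65*288) - 50388) + (-49963 - 131258)/(-19688 + 232554)) = sqrt(((9 + 96 + 18720) - 50388) - 181221/212866) = sqrt((18825 - 50388) - 181221*1/212866) = sqrt(-31563 - 181221/212866) = sqrt(-6718870779/212866) = I*sqrt(1430219147242614)/212866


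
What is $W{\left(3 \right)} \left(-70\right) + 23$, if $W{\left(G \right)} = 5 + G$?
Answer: $-537$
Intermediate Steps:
$W{\left(3 \right)} \left(-70\right) + 23 = \left(5 + 3\right) \left(-70\right) + 23 = 8 \left(-70\right) + 23 = -560 + 23 = -537$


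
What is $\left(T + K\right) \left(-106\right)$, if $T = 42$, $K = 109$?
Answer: $-16006$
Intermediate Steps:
$\left(T + K\right) \left(-106\right) = \left(42 + 109\right) \left(-106\right) = 151 \left(-106\right) = -16006$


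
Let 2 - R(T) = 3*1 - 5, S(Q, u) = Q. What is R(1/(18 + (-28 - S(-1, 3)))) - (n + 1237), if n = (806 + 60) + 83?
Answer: -2182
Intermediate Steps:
n = 949 (n = 866 + 83 = 949)
R(T) = 4 (R(T) = 2 - (3*1 - 5) = 2 - (3 - 5) = 2 - 1*(-2) = 2 + 2 = 4)
R(1/(18 + (-28 - S(-1, 3)))) - (n + 1237) = 4 - (949 + 1237) = 4 - 1*2186 = 4 - 2186 = -2182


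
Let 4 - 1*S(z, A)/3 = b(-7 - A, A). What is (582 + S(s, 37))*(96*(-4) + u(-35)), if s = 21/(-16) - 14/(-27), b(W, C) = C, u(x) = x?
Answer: -202377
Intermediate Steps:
s = -343/432 (s = 21*(-1/16) - 14*(-1/27) = -21/16 + 14/27 = -343/432 ≈ -0.79398)
S(z, A) = 12 - 3*A
(582 + S(s, 37))*(96*(-4) + u(-35)) = (582 + (12 - 3*37))*(96*(-4) - 35) = (582 + (12 - 111))*(-384 - 35) = (582 - 99)*(-419) = 483*(-419) = -202377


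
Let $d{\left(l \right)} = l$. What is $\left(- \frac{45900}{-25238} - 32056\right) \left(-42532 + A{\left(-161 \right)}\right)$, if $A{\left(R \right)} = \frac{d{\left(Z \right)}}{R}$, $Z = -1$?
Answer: $\frac{2769818089863814}{2031659} \approx 1.3633 \cdot 10^{9}$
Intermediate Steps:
$A{\left(R \right)} = - \frac{1}{R}$
$\left(- \frac{45900}{-25238} - 32056\right) \left(-42532 + A{\left(-161 \right)}\right) = \left(- \frac{45900}{-25238} - 32056\right) \left(-42532 - \frac{1}{-161}\right) = \left(\left(-45900\right) \left(- \frac{1}{25238}\right) - 32056\right) \left(-42532 - - \frac{1}{161}\right) = \left(\frac{22950}{12619} - 32056\right) \left(-42532 + \frac{1}{161}\right) = \left(- \frac{404491714}{12619}\right) \left(- \frac{6847651}{161}\right) = \frac{2769818089863814}{2031659}$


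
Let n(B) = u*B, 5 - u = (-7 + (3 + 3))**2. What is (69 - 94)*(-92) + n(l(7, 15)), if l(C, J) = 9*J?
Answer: 2840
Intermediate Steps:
u = 4 (u = 5 - (-7 + (3 + 3))**2 = 5 - (-7 + 6)**2 = 5 - 1*(-1)**2 = 5 - 1*1 = 5 - 1 = 4)
n(B) = 4*B
(69 - 94)*(-92) + n(l(7, 15)) = (69 - 94)*(-92) + 4*(9*15) = -25*(-92) + 4*135 = 2300 + 540 = 2840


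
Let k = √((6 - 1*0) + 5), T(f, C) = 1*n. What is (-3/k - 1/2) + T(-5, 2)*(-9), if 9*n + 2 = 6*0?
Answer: 3/2 - 3*√11/11 ≈ 0.59547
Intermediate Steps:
n = -2/9 (n = -2/9 + (6*0)/9 = -2/9 + (⅑)*0 = -2/9 + 0 = -2/9 ≈ -0.22222)
T(f, C) = -2/9 (T(f, C) = 1*(-2/9) = -2/9)
k = √11 (k = √((6 + 0) + 5) = √(6 + 5) = √11 ≈ 3.3166)
(-3/k - 1/2) + T(-5, 2)*(-9) = (-3*√11/11 - 1/2) - 2/9*(-9) = (-3*√11/11 - 1*½) + 2 = (-3*√11/11 - ½) + 2 = (-½ - 3*√11/11) + 2 = 3/2 - 3*√11/11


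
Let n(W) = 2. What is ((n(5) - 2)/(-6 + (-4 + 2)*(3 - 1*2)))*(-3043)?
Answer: 0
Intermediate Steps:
((n(5) - 2)/(-6 + (-4 + 2)*(3 - 1*2)))*(-3043) = ((2 - 2)/(-6 + (-4 + 2)*(3 - 1*2)))*(-3043) = (0/(-6 - 2*(3 - 2)))*(-3043) = (0/(-6 - 2*1))*(-3043) = (0/(-6 - 2))*(-3043) = (0/(-8))*(-3043) = (0*(-⅛))*(-3043) = 0*(-3043) = 0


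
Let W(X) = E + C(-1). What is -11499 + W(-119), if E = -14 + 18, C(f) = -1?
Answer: -11496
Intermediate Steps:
E = 4
W(X) = 3 (W(X) = 4 - 1 = 3)
-11499 + W(-119) = -11499 + 3 = -11496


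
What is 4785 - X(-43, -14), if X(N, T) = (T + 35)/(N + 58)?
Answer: 23918/5 ≈ 4783.6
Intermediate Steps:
X(N, T) = (35 + T)/(58 + N)
4785 - X(-43, -14) = 4785 - (35 - 14)/(58 - 43) = 4785 - 21/15 = 4785 - 1*7/5 = 4785 - 7/5 = 23918/5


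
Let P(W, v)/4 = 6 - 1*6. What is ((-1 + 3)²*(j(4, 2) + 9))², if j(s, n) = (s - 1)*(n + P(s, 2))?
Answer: 3600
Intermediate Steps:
P(W, v) = 0 (P(W, v) = 4*(6 - 1*6) = 4*(6 - 6) = 4*0 = 0)
j(s, n) = n*(-1 + s) (j(s, n) = (s - 1)*(n + 0) = (-1 + s)*n = n*(-1 + s))
((-1 + 3)²*(j(4, 2) + 9))² = ((-1 + 3)²*(2*(-1 + 4) + 9))² = (2²*(2*3 + 9))² = (4*(6 + 9))² = (4*15)² = 60² = 3600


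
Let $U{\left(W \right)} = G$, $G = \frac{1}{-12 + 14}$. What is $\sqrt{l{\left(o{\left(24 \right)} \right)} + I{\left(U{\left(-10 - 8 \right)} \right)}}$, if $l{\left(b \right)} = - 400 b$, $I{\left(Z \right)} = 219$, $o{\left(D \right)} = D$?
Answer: $i \sqrt{9381} \approx 96.856 i$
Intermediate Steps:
$G = \frac{1}{2} \approx 0.5$
$U{\left(W \right)} = \frac{1}{2}$
$\sqrt{l{\left(o{\left(24 \right)} \right)} + I{\left(U{\left(-10 - 8 \right)} \right)}} = \sqrt{\left(-400\right) 24 + 219} = \sqrt{-9600 + 219} = \sqrt{-9381} = i \sqrt{9381}$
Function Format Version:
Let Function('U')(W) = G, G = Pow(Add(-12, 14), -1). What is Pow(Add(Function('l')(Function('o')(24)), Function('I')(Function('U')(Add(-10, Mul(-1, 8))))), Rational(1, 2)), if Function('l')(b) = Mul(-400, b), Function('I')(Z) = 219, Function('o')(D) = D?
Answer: Mul(I, Pow(9381, Rational(1, 2))) ≈ Mul(96.856, I)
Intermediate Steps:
G = Rational(1, 2) (G = Pow(2, -1) = Rational(1, 2) ≈ 0.50000)
Function('U')(W) = Rational(1, 2)
Pow(Add(Function('l')(Function('o')(24)), Function('I')(Function('U')(Add(-10, Mul(-1, 8))))), Rational(1, 2)) = Pow(Add(Mul(-400, 24), 219), Rational(1, 2)) = Pow(Add(-9600, 219), Rational(1, 2)) = Pow(-9381, Rational(1, 2)) = Mul(I, Pow(9381, Rational(1, 2)))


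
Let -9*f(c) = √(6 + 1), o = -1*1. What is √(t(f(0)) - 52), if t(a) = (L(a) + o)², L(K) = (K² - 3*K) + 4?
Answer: √(-273569 + 13500*√7)/81 ≈ 6.021*I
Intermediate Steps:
L(K) = 4 + K² - 3*K
o = -1
f(c) = -√7/9 (f(c) = -√(6 + 1)/9 = -√7/9)
t(a) = (3 + a² - 3*a)² (t(a) = ((4 + a² - 3*a) - 1)² = (3 + a² - 3*a)²)
√(t(f(0)) - 52) = √((3 + (-√7/9)² - (-1)*√7/3)² - 52) = √((3 + 7/81 + √7/3)² - 52) = √((250/81 + √7/3)² - 52) = √(-52 + (250/81 + √7/3)²)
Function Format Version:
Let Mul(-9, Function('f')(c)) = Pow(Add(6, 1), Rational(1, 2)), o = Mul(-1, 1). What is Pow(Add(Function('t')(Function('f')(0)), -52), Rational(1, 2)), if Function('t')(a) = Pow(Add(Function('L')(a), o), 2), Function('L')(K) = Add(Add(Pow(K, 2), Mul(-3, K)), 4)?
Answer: Mul(Rational(1, 81), Pow(Add(-273569, Mul(13500, Pow(7, Rational(1, 2)))), Rational(1, 2))) ≈ Mul(6.0210, I)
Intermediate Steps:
Function('L')(K) = Add(4, Pow(K, 2), Mul(-3, K))
o = -1
Function('f')(c) = Mul(Rational(-1, 9), Pow(7, Rational(1, 2))) (Function('f')(c) = Mul(Rational(-1, 9), Pow(Add(6, 1), Rational(1, 2))) = Mul(Rational(-1, 9), Pow(7, Rational(1, 2))))
Function('t')(a) = Pow(Add(3, Pow(a, 2), Mul(-3, a)), 2) (Function('t')(a) = Pow(Add(Add(4, Pow(a, 2), Mul(-3, a)), -1), 2) = Pow(Add(3, Pow(a, 2), Mul(-3, a)), 2))
Pow(Add(Function('t')(Function('f')(0)), -52), Rational(1, 2)) = Pow(Add(Pow(Add(3, Pow(Mul(Rational(-1, 9), Pow(7, Rational(1, 2))), 2), Mul(-3, Mul(Rational(-1, 9), Pow(7, Rational(1, 2))))), 2), -52), Rational(1, 2)) = Pow(Add(Pow(Add(3, Rational(7, 81), Mul(Rational(1, 3), Pow(7, Rational(1, 2)))), 2), -52), Rational(1, 2)) = Pow(Add(Pow(Add(Rational(250, 81), Mul(Rational(1, 3), Pow(7, Rational(1, 2)))), 2), -52), Rational(1, 2)) = Pow(Add(-52, Pow(Add(Rational(250, 81), Mul(Rational(1, 3), Pow(7, Rational(1, 2)))), 2)), Rational(1, 2))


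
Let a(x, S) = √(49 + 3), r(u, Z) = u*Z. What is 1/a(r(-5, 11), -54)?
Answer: √13/26 ≈ 0.13867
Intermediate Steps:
r(u, Z) = Z*u
a(x, S) = 2*√13 (a(x, S) = √52 = 2*√13)
1/a(r(-5, 11), -54) = 1/(2*√13) = √13/26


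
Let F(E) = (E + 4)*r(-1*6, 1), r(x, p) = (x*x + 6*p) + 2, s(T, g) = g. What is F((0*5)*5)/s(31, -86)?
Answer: -88/43 ≈ -2.0465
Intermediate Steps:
r(x, p) = 2 + x² + 6*p (r(x, p) = (x² + 6*p) + 2 = 2 + x² + 6*p)
F(E) = 176 + 44*E (F(E) = (E + 4)*(2 + (-1*6)² + 6*1) = (4 + E)*(2 + (-6)² + 6) = (4 + E)*(2 + 36 + 6) = (4 + E)*44 = 176 + 44*E)
F((0*5)*5)/s(31, -86) = (176 + 44*((0*5)*5))/(-86) = (176 + 44*(0*5))*(-1/86) = (176 + 44*0)*(-1/86) = (176 + 0)*(-1/86) = 176*(-1/86) = -88/43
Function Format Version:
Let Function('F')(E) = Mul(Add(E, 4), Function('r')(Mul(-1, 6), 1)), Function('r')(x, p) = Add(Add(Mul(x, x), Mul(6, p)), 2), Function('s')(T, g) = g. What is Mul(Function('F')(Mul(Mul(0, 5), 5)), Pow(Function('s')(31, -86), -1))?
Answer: Rational(-88, 43) ≈ -2.0465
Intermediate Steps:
Function('r')(x, p) = Add(2, Pow(x, 2), Mul(6, p)) (Function('r')(x, p) = Add(Add(Pow(x, 2), Mul(6, p)), 2) = Add(2, Pow(x, 2), Mul(6, p)))
Function('F')(E) = Add(176, Mul(44, E)) (Function('F')(E) = Mul(Add(E, 4), Add(2, Pow(Mul(-1, 6), 2), Mul(6, 1))) = Mul(Add(4, E), Add(2, Pow(-6, 2), 6)) = Mul(Add(4, E), Add(2, 36, 6)) = Mul(Add(4, E), 44) = Add(176, Mul(44, E)))
Mul(Function('F')(Mul(Mul(0, 5), 5)), Pow(Function('s')(31, -86), -1)) = Mul(Add(176, Mul(44, Mul(Mul(0, 5), 5))), Pow(-86, -1)) = Mul(Add(176, Mul(44, Mul(0, 5))), Rational(-1, 86)) = Mul(Add(176, Mul(44, 0)), Rational(-1, 86)) = Mul(Add(176, 0), Rational(-1, 86)) = Mul(176, Rational(-1, 86)) = Rational(-88, 43)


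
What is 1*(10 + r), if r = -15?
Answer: -5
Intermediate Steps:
1*(10 + r) = 1*(10 - 15) = 1*(-5) = -5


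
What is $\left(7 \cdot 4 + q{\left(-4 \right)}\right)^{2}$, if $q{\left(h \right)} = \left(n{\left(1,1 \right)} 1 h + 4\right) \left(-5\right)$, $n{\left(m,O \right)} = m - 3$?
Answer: $1024$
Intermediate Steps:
$n{\left(m,O \right)} = -3 + m$
$q{\left(h \right)} = -20 + 10 h$ ($q{\left(h \right)} = \left(\left(-3 + 1\right) 1 h + 4\right) \left(-5\right) = \left(- 2 h + 4\right) \left(-5\right) = \left(4 - 2 h\right) \left(-5\right) = -20 + 10 h$)
$\left(7 \cdot 4 + q{\left(-4 \right)}\right)^{2} = \left(7 \cdot 4 + \left(-20 + 10 \left(-4\right)\right)\right)^{2} = \left(28 - 60\right)^{2} = \left(-32\right)^{2} = 1024$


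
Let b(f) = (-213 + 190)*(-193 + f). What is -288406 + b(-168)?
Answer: -280103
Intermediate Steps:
b(f) = 4439 - 23*f (b(f) = -23*(-193 + f) = 4439 - 23*f)
-288406 + b(-168) = -288406 + (4439 - 23*(-168)) = -288406 + (4439 + 3864) = -288406 + 8303 = -280103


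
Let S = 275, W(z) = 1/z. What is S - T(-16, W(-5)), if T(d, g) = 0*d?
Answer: 275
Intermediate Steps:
W(z) = 1/z
T(d, g) = 0
S - T(-16, W(-5)) = 275 - 1*0 = 275 + 0 = 275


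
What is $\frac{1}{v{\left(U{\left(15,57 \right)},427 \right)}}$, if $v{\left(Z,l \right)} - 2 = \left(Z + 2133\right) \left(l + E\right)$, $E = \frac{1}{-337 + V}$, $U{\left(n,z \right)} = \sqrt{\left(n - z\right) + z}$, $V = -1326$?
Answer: $\frac{1259428669519}{1147073419011516938} - \frac{295224075 \sqrt{15}}{573536709505758469} \approx 1.096 \cdot 10^{-6}$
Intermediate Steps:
$U{\left(n,z \right)} = \sqrt{n}$
$E = - \frac{1}{1663}$ ($E = \frac{1}{-337 - 1326} = \frac{1}{-1663} = - \frac{1}{1663} \approx -0.00060132$)
$v{\left(Z,l \right)} = 2 + \left(2133 + Z\right) \left(- \frac{1}{1663} + l\right)$ ($v{\left(Z,l \right)} = 2 + \left(Z + 2133\right) \left(l - \frac{1}{1663}\right) = 2 + \left(2133 + Z\right) \left(- \frac{1}{1663} + l\right)$)
$\frac{1}{v{\left(U{\left(15,57 \right)},427 \right)}} = \frac{1}{\frac{1193}{1663} + 2133 \cdot 427 - \frac{\sqrt{15}}{1663} + \sqrt{15} \cdot 427} = \frac{1}{\frac{1193}{1663} + 910791 - \frac{\sqrt{15}}{1663} + 427 \sqrt{15}} = \frac{1}{\frac{1514646626}{1663} + \frac{710100 \sqrt{15}}{1663}}$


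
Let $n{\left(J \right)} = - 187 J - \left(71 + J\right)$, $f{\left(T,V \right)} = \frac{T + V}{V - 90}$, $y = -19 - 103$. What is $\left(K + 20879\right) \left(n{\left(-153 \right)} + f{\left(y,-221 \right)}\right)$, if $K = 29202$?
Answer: $\frac{446916133146}{311} \approx 1.437 \cdot 10^{9}$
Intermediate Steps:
$y = -122$ ($y = -19 - 103 = -122$)
$f{\left(T,V \right)} = \frac{T + V}{-90 + V}$
$n{\left(J \right)} = -71 - 188 J$
$\left(K + 20879\right) \left(n{\left(-153 \right)} + f{\left(y,-221 \right)}\right) = \left(29202 + 20879\right) \left(\left(-71 - -28764\right) + \frac{-122 - 221}{-90 - 221}\right) = 50081 \left(\left(-71 + 28764\right) + \frac{1}{-311} \left(-343\right)\right) = 50081 \left(28693 - - \frac{343}{311}\right) = 50081 \left(28693 + \frac{343}{311}\right) = 50081 \cdot \frac{8923866}{311} = \frac{446916133146}{311}$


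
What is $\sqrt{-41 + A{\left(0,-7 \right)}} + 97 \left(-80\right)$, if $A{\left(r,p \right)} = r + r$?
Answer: $-7760 + i \sqrt{41} \approx -7760.0 + 6.4031 i$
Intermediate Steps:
$A{\left(r,p \right)} = 2 r$
$\sqrt{-41 + A{\left(0,-7 \right)}} + 97 \left(-80\right) = \sqrt{-41 + 2 \cdot 0} + 97 \left(-80\right) = \sqrt{-41 + 0} - 7760 = \sqrt{-41} - 7760 = i \sqrt{41} - 7760 = -7760 + i \sqrt{41}$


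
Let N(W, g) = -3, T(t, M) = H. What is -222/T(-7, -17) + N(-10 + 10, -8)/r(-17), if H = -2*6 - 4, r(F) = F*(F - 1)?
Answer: 5657/408 ≈ 13.865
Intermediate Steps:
r(F) = F*(-1 + F)
H = -16 (H = -12 - 4 = -16)
T(t, M) = -16
-222/T(-7, -17) + N(-10 + 10, -8)/r(-17) = -222/(-16) - 3*(-1/(17*(-1 - 17))) = -222*(-1/16) - 3/((-17*(-18))) = 111/8 - 3/306 = 111/8 - 3*1/306 = 111/8 - 1/102 = 5657/408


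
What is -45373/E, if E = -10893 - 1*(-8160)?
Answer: 45373/2733 ≈ 16.602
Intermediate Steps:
E = -2733 (E = -10893 + 8160 = -2733)
-45373/E = -45373/(-2733) = -45373*(-1/2733) = 45373/2733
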